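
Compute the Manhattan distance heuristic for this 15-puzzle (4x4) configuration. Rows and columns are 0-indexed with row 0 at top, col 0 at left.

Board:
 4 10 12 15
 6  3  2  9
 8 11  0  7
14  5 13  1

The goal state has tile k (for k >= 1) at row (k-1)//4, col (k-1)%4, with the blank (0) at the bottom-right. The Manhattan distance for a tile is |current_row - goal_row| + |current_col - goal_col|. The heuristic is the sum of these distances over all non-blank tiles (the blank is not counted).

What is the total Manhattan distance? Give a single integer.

Tile 4: at (0,0), goal (0,3), distance |0-0|+|0-3| = 3
Tile 10: at (0,1), goal (2,1), distance |0-2|+|1-1| = 2
Tile 12: at (0,2), goal (2,3), distance |0-2|+|2-3| = 3
Tile 15: at (0,3), goal (3,2), distance |0-3|+|3-2| = 4
Tile 6: at (1,0), goal (1,1), distance |1-1|+|0-1| = 1
Tile 3: at (1,1), goal (0,2), distance |1-0|+|1-2| = 2
Tile 2: at (1,2), goal (0,1), distance |1-0|+|2-1| = 2
Tile 9: at (1,3), goal (2,0), distance |1-2|+|3-0| = 4
Tile 8: at (2,0), goal (1,3), distance |2-1|+|0-3| = 4
Tile 11: at (2,1), goal (2,2), distance |2-2|+|1-2| = 1
Tile 7: at (2,3), goal (1,2), distance |2-1|+|3-2| = 2
Tile 14: at (3,0), goal (3,1), distance |3-3|+|0-1| = 1
Tile 5: at (3,1), goal (1,0), distance |3-1|+|1-0| = 3
Tile 13: at (3,2), goal (3,0), distance |3-3|+|2-0| = 2
Tile 1: at (3,3), goal (0,0), distance |3-0|+|3-0| = 6
Sum: 3 + 2 + 3 + 4 + 1 + 2 + 2 + 4 + 4 + 1 + 2 + 1 + 3 + 2 + 6 = 40

Answer: 40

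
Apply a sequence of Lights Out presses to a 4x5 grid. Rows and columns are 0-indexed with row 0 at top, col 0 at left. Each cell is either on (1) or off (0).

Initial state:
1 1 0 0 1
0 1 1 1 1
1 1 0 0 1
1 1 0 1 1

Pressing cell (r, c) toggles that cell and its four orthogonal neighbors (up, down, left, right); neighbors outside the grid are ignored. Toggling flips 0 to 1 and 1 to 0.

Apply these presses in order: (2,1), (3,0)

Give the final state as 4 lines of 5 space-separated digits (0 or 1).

After press 1 at (2,1):
1 1 0 0 1
0 0 1 1 1
0 0 1 0 1
1 0 0 1 1

After press 2 at (3,0):
1 1 0 0 1
0 0 1 1 1
1 0 1 0 1
0 1 0 1 1

Answer: 1 1 0 0 1
0 0 1 1 1
1 0 1 0 1
0 1 0 1 1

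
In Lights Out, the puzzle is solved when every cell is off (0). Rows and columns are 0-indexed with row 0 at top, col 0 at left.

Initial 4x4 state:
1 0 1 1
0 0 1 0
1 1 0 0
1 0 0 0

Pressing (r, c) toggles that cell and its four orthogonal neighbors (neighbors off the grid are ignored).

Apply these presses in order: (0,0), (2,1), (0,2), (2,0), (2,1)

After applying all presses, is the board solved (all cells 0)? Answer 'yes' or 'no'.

Answer: yes

Derivation:
After press 1 at (0,0):
0 1 1 1
1 0 1 0
1 1 0 0
1 0 0 0

After press 2 at (2,1):
0 1 1 1
1 1 1 0
0 0 1 0
1 1 0 0

After press 3 at (0,2):
0 0 0 0
1 1 0 0
0 0 1 0
1 1 0 0

After press 4 at (2,0):
0 0 0 0
0 1 0 0
1 1 1 0
0 1 0 0

After press 5 at (2,1):
0 0 0 0
0 0 0 0
0 0 0 0
0 0 0 0

Lights still on: 0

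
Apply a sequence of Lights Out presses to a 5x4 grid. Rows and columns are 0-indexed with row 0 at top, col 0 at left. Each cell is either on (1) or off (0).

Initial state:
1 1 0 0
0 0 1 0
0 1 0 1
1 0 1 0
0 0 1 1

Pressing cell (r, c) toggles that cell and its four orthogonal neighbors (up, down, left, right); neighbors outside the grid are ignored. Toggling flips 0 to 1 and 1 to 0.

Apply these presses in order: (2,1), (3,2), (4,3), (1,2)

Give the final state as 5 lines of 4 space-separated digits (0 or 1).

Answer: 1 1 1 0
0 0 0 1
1 0 1 1
1 0 0 0
0 0 1 0

Derivation:
After press 1 at (2,1):
1 1 0 0
0 1 1 0
1 0 1 1
1 1 1 0
0 0 1 1

After press 2 at (3,2):
1 1 0 0
0 1 1 0
1 0 0 1
1 0 0 1
0 0 0 1

After press 3 at (4,3):
1 1 0 0
0 1 1 0
1 0 0 1
1 0 0 0
0 0 1 0

After press 4 at (1,2):
1 1 1 0
0 0 0 1
1 0 1 1
1 0 0 0
0 0 1 0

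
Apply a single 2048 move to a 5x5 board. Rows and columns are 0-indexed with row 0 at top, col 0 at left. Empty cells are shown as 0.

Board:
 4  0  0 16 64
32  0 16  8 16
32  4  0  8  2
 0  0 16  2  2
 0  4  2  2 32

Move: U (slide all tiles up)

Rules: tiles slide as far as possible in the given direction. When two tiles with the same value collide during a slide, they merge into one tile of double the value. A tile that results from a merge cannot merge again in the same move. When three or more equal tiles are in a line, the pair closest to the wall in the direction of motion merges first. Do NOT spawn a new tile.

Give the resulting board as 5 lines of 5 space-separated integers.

Slide up:
col 0: [4, 32, 32, 0, 0] -> [4, 64, 0, 0, 0]
col 1: [0, 0, 4, 0, 4] -> [8, 0, 0, 0, 0]
col 2: [0, 16, 0, 16, 2] -> [32, 2, 0, 0, 0]
col 3: [16, 8, 8, 2, 2] -> [16, 16, 4, 0, 0]
col 4: [64, 16, 2, 2, 32] -> [64, 16, 4, 32, 0]

Answer:  4  8 32 16 64
64  0  2 16 16
 0  0  0  4  4
 0  0  0  0 32
 0  0  0  0  0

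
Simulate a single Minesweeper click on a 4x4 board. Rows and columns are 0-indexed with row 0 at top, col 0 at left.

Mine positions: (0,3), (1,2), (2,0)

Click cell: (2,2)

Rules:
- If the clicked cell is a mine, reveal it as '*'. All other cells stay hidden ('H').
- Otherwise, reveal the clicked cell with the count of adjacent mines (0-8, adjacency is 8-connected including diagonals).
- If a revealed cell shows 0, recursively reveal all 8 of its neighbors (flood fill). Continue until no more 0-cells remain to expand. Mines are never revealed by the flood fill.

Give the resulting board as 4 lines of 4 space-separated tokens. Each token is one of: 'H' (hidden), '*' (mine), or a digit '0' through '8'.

H H H H
H H H H
H H 1 H
H H H H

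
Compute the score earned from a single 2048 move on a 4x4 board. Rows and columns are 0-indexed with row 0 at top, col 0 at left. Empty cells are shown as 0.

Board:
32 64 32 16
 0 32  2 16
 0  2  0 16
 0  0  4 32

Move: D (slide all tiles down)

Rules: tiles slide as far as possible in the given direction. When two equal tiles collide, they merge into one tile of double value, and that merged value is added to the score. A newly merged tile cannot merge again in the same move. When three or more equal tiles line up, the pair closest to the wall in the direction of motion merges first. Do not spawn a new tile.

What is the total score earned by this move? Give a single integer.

Slide down:
col 0: [32, 0, 0, 0] -> [0, 0, 0, 32]  score +0 (running 0)
col 1: [64, 32, 2, 0] -> [0, 64, 32, 2]  score +0 (running 0)
col 2: [32, 2, 0, 4] -> [0, 32, 2, 4]  score +0 (running 0)
col 3: [16, 16, 16, 32] -> [0, 16, 32, 32]  score +32 (running 32)
Board after move:
 0  0  0  0
 0 64 32 16
 0 32  2 32
32  2  4 32

Answer: 32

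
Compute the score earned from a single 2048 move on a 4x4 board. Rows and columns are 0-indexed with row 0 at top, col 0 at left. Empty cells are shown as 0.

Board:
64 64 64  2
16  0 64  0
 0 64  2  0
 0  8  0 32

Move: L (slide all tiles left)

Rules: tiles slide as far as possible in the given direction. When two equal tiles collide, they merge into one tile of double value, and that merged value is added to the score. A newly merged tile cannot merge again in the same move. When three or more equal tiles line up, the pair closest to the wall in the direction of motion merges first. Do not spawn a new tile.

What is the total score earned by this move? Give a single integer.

Slide left:
row 0: [64, 64, 64, 2] -> [128, 64, 2, 0]  score +128 (running 128)
row 1: [16, 0, 64, 0] -> [16, 64, 0, 0]  score +0 (running 128)
row 2: [0, 64, 2, 0] -> [64, 2, 0, 0]  score +0 (running 128)
row 3: [0, 8, 0, 32] -> [8, 32, 0, 0]  score +0 (running 128)
Board after move:
128  64   2   0
 16  64   0   0
 64   2   0   0
  8  32   0   0

Answer: 128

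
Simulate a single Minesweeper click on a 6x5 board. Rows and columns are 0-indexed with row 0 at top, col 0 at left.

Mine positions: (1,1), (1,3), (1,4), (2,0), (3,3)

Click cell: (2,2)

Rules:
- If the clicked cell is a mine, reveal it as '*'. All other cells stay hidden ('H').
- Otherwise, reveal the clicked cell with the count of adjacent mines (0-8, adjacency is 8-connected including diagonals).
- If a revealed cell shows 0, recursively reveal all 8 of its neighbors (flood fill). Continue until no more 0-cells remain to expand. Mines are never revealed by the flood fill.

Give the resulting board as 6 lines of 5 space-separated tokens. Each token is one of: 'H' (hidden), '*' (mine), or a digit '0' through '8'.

H H H H H
H H H H H
H H 3 H H
H H H H H
H H H H H
H H H H H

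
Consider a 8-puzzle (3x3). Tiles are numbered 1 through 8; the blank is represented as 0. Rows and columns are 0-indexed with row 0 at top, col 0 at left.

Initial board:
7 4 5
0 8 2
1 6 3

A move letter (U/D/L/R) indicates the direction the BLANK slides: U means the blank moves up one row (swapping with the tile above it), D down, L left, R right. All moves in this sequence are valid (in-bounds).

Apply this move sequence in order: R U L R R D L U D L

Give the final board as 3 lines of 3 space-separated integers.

After move 1 (R):
7 4 5
8 0 2
1 6 3

After move 2 (U):
7 0 5
8 4 2
1 6 3

After move 3 (L):
0 7 5
8 4 2
1 6 3

After move 4 (R):
7 0 5
8 4 2
1 6 3

After move 5 (R):
7 5 0
8 4 2
1 6 3

After move 6 (D):
7 5 2
8 4 0
1 6 3

After move 7 (L):
7 5 2
8 0 4
1 6 3

After move 8 (U):
7 0 2
8 5 4
1 6 3

After move 9 (D):
7 5 2
8 0 4
1 6 3

After move 10 (L):
7 5 2
0 8 4
1 6 3

Answer: 7 5 2
0 8 4
1 6 3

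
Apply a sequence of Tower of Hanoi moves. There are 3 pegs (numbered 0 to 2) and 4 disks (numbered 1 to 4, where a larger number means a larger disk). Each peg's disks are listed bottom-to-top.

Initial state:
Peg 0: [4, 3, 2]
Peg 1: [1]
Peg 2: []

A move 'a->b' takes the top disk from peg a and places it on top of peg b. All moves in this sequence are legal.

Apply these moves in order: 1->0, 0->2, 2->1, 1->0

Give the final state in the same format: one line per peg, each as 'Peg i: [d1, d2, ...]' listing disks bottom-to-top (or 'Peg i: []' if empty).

After move 1 (1->0):
Peg 0: [4, 3, 2, 1]
Peg 1: []
Peg 2: []

After move 2 (0->2):
Peg 0: [4, 3, 2]
Peg 1: []
Peg 2: [1]

After move 3 (2->1):
Peg 0: [4, 3, 2]
Peg 1: [1]
Peg 2: []

After move 4 (1->0):
Peg 0: [4, 3, 2, 1]
Peg 1: []
Peg 2: []

Answer: Peg 0: [4, 3, 2, 1]
Peg 1: []
Peg 2: []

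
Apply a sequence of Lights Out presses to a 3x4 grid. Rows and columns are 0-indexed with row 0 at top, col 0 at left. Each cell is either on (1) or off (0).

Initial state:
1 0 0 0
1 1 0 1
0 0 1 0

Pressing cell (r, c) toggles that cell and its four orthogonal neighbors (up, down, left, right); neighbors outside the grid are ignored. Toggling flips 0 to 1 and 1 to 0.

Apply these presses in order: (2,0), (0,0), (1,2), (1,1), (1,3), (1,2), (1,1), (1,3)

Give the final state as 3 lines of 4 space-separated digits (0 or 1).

After press 1 at (2,0):
1 0 0 0
0 1 0 1
1 1 1 0

After press 2 at (0,0):
0 1 0 0
1 1 0 1
1 1 1 0

After press 3 at (1,2):
0 1 1 0
1 0 1 0
1 1 0 0

After press 4 at (1,1):
0 0 1 0
0 1 0 0
1 0 0 0

After press 5 at (1,3):
0 0 1 1
0 1 1 1
1 0 0 1

After press 6 at (1,2):
0 0 0 1
0 0 0 0
1 0 1 1

After press 7 at (1,1):
0 1 0 1
1 1 1 0
1 1 1 1

After press 8 at (1,3):
0 1 0 0
1 1 0 1
1 1 1 0

Answer: 0 1 0 0
1 1 0 1
1 1 1 0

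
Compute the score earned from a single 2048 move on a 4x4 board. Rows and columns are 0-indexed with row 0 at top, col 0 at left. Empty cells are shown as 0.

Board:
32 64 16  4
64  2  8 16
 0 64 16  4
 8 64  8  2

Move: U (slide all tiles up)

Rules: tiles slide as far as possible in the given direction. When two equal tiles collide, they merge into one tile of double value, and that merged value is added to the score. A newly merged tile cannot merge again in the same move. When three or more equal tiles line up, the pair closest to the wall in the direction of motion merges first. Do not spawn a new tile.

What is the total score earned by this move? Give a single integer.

Slide up:
col 0: [32, 64, 0, 8] -> [32, 64, 8, 0]  score +0 (running 0)
col 1: [64, 2, 64, 64] -> [64, 2, 128, 0]  score +128 (running 128)
col 2: [16, 8, 16, 8] -> [16, 8, 16, 8]  score +0 (running 128)
col 3: [4, 16, 4, 2] -> [4, 16, 4, 2]  score +0 (running 128)
Board after move:
 32  64  16   4
 64   2   8  16
  8 128  16   4
  0   0   8   2

Answer: 128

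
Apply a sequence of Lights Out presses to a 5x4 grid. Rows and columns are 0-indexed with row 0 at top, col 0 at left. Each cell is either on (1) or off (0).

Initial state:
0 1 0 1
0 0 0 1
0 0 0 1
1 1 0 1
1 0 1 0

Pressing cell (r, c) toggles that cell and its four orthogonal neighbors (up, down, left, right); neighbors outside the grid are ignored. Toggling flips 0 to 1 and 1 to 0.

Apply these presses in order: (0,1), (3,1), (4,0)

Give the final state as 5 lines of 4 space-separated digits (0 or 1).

After press 1 at (0,1):
1 0 1 1
0 1 0 1
0 0 0 1
1 1 0 1
1 0 1 0

After press 2 at (3,1):
1 0 1 1
0 1 0 1
0 1 0 1
0 0 1 1
1 1 1 0

After press 3 at (4,0):
1 0 1 1
0 1 0 1
0 1 0 1
1 0 1 1
0 0 1 0

Answer: 1 0 1 1
0 1 0 1
0 1 0 1
1 0 1 1
0 0 1 0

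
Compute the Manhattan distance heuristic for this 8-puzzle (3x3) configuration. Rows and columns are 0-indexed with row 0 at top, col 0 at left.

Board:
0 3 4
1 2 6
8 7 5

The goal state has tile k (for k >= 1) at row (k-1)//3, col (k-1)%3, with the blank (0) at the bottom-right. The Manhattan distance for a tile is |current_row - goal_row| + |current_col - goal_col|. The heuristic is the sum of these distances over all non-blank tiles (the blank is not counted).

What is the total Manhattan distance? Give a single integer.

Tile 3: (0,1)->(0,2) = 1
Tile 4: (0,2)->(1,0) = 3
Tile 1: (1,0)->(0,0) = 1
Tile 2: (1,1)->(0,1) = 1
Tile 6: (1,2)->(1,2) = 0
Tile 8: (2,0)->(2,1) = 1
Tile 7: (2,1)->(2,0) = 1
Tile 5: (2,2)->(1,1) = 2
Sum: 1 + 3 + 1 + 1 + 0 + 1 + 1 + 2 = 10

Answer: 10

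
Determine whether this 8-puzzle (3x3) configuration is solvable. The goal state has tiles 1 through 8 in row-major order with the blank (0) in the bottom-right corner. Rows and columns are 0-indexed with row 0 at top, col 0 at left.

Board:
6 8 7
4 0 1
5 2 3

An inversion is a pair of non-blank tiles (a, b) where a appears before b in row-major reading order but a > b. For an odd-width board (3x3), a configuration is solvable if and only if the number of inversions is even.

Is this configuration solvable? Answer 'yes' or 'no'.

Inversions (pairs i<j in row-major order where tile[i] > tile[j] > 0): 21
21 is odd, so the puzzle is not solvable.

Answer: no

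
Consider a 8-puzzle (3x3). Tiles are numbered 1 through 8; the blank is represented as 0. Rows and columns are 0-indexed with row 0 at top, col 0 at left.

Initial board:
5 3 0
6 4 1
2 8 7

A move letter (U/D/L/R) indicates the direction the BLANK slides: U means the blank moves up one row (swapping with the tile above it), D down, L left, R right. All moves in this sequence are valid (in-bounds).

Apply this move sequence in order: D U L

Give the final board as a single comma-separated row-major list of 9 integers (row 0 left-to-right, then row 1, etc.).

After move 1 (D):
5 3 1
6 4 0
2 8 7

After move 2 (U):
5 3 0
6 4 1
2 8 7

After move 3 (L):
5 0 3
6 4 1
2 8 7

Answer: 5, 0, 3, 6, 4, 1, 2, 8, 7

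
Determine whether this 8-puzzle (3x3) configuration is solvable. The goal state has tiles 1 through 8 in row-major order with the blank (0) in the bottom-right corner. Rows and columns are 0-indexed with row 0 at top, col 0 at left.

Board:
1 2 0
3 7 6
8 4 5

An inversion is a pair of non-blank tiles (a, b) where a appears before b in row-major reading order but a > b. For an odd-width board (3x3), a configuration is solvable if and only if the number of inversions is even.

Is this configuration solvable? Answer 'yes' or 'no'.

Answer: no

Derivation:
Inversions (pairs i<j in row-major order where tile[i] > tile[j] > 0): 7
7 is odd, so the puzzle is not solvable.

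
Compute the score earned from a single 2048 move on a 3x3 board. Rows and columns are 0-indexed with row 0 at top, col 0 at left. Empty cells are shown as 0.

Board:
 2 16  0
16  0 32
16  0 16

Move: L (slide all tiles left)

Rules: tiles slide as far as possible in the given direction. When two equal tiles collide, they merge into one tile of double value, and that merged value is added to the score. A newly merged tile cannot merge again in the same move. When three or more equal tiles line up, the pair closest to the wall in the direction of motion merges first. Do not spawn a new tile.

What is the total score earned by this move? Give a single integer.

Slide left:
row 0: [2, 16, 0] -> [2, 16, 0]  score +0 (running 0)
row 1: [16, 0, 32] -> [16, 32, 0]  score +0 (running 0)
row 2: [16, 0, 16] -> [32, 0, 0]  score +32 (running 32)
Board after move:
 2 16  0
16 32  0
32  0  0

Answer: 32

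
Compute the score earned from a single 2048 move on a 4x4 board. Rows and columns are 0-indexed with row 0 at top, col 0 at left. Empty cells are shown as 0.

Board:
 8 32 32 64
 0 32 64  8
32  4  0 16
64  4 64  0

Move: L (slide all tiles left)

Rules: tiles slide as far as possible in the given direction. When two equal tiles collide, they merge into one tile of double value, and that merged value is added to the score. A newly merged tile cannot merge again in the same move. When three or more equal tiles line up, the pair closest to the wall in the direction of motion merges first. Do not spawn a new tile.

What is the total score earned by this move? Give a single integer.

Slide left:
row 0: [8, 32, 32, 64] -> [8, 64, 64, 0]  score +64 (running 64)
row 1: [0, 32, 64, 8] -> [32, 64, 8, 0]  score +0 (running 64)
row 2: [32, 4, 0, 16] -> [32, 4, 16, 0]  score +0 (running 64)
row 3: [64, 4, 64, 0] -> [64, 4, 64, 0]  score +0 (running 64)
Board after move:
 8 64 64  0
32 64  8  0
32  4 16  0
64  4 64  0

Answer: 64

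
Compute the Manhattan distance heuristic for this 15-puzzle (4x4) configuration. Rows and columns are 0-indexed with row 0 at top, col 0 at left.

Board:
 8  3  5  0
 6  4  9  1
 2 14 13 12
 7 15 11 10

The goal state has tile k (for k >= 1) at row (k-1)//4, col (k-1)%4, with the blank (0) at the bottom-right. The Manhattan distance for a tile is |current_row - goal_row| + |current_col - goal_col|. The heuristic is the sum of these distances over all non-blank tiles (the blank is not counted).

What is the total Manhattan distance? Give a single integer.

Tile 8: (0,0)->(1,3) = 4
Tile 3: (0,1)->(0,2) = 1
Tile 5: (0,2)->(1,0) = 3
Tile 6: (1,0)->(1,1) = 1
Tile 4: (1,1)->(0,3) = 3
Tile 9: (1,2)->(2,0) = 3
Tile 1: (1,3)->(0,0) = 4
Tile 2: (2,0)->(0,1) = 3
Tile 14: (2,1)->(3,1) = 1
Tile 13: (2,2)->(3,0) = 3
Tile 12: (2,3)->(2,3) = 0
Tile 7: (3,0)->(1,2) = 4
Tile 15: (3,1)->(3,2) = 1
Tile 11: (3,2)->(2,2) = 1
Tile 10: (3,3)->(2,1) = 3
Sum: 4 + 1 + 3 + 1 + 3 + 3 + 4 + 3 + 1 + 3 + 0 + 4 + 1 + 1 + 3 = 35

Answer: 35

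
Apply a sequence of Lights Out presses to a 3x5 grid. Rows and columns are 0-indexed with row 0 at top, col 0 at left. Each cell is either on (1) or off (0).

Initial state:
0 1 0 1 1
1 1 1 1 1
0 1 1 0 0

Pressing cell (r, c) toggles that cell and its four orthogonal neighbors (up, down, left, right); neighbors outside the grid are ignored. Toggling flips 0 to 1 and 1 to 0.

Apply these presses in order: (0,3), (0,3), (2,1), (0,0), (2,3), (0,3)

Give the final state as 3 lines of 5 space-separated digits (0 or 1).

After press 1 at (0,3):
0 1 1 0 0
1 1 1 0 1
0 1 1 0 0

After press 2 at (0,3):
0 1 0 1 1
1 1 1 1 1
0 1 1 0 0

After press 3 at (2,1):
0 1 0 1 1
1 0 1 1 1
1 0 0 0 0

After press 4 at (0,0):
1 0 0 1 1
0 0 1 1 1
1 0 0 0 0

After press 5 at (2,3):
1 0 0 1 1
0 0 1 0 1
1 0 1 1 1

After press 6 at (0,3):
1 0 1 0 0
0 0 1 1 1
1 0 1 1 1

Answer: 1 0 1 0 0
0 0 1 1 1
1 0 1 1 1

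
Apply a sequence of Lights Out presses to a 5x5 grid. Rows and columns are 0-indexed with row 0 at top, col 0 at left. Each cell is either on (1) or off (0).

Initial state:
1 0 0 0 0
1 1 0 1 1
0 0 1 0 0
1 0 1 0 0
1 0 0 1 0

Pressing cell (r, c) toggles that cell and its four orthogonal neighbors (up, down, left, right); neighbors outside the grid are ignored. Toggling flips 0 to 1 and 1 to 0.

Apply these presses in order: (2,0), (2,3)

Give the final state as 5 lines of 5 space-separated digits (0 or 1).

After press 1 at (2,0):
1 0 0 0 0
0 1 0 1 1
1 1 1 0 0
0 0 1 0 0
1 0 0 1 0

After press 2 at (2,3):
1 0 0 0 0
0 1 0 0 1
1 1 0 1 1
0 0 1 1 0
1 0 0 1 0

Answer: 1 0 0 0 0
0 1 0 0 1
1 1 0 1 1
0 0 1 1 0
1 0 0 1 0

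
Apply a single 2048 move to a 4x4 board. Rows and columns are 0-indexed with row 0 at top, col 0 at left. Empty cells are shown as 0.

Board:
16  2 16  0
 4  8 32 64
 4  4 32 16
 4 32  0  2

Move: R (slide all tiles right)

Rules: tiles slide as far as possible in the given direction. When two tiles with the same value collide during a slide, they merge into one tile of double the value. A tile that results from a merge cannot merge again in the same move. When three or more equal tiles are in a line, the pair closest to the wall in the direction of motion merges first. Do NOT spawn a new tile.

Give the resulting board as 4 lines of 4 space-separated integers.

Answer:  0 16  2 16
 4  8 32 64
 0  8 32 16
 0  4 32  2

Derivation:
Slide right:
row 0: [16, 2, 16, 0] -> [0, 16, 2, 16]
row 1: [4, 8, 32, 64] -> [4, 8, 32, 64]
row 2: [4, 4, 32, 16] -> [0, 8, 32, 16]
row 3: [4, 32, 0, 2] -> [0, 4, 32, 2]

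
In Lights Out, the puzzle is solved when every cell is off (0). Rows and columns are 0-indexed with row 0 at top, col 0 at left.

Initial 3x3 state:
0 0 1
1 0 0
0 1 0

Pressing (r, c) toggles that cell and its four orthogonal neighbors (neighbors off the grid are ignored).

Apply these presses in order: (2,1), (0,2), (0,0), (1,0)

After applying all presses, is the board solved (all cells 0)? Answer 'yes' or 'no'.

Answer: no

Derivation:
After press 1 at (2,1):
0 0 1
1 1 0
1 0 1

After press 2 at (0,2):
0 1 0
1 1 1
1 0 1

After press 3 at (0,0):
1 0 0
0 1 1
1 0 1

After press 4 at (1,0):
0 0 0
1 0 1
0 0 1

Lights still on: 3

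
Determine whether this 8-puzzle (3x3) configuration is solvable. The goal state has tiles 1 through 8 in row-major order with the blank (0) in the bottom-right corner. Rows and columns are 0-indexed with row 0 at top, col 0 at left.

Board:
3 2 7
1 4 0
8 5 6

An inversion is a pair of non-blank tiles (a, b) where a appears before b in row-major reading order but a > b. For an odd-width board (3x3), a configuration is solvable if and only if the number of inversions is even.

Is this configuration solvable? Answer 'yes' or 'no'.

Answer: no

Derivation:
Inversions (pairs i<j in row-major order where tile[i] > tile[j] > 0): 9
9 is odd, so the puzzle is not solvable.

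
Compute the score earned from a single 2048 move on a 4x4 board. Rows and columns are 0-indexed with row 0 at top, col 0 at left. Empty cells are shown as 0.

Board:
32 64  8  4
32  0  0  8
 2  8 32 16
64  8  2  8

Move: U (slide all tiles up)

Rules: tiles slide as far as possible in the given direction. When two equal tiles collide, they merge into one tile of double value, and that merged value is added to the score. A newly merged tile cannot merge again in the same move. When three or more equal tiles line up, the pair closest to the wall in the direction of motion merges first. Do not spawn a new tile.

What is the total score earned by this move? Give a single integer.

Slide up:
col 0: [32, 32, 2, 64] -> [64, 2, 64, 0]  score +64 (running 64)
col 1: [64, 0, 8, 8] -> [64, 16, 0, 0]  score +16 (running 80)
col 2: [8, 0, 32, 2] -> [8, 32, 2, 0]  score +0 (running 80)
col 3: [4, 8, 16, 8] -> [4, 8, 16, 8]  score +0 (running 80)
Board after move:
64 64  8  4
 2 16 32  8
64  0  2 16
 0  0  0  8

Answer: 80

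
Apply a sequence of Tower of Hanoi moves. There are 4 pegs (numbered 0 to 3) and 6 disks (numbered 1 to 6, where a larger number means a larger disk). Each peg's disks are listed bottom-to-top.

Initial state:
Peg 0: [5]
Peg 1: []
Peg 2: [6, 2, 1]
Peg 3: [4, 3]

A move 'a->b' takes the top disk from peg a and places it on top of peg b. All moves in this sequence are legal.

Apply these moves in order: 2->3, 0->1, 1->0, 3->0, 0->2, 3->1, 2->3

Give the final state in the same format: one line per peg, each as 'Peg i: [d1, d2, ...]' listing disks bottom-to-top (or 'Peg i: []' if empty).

After move 1 (2->3):
Peg 0: [5]
Peg 1: []
Peg 2: [6, 2]
Peg 3: [4, 3, 1]

After move 2 (0->1):
Peg 0: []
Peg 1: [5]
Peg 2: [6, 2]
Peg 3: [4, 3, 1]

After move 3 (1->0):
Peg 0: [5]
Peg 1: []
Peg 2: [6, 2]
Peg 3: [4, 3, 1]

After move 4 (3->0):
Peg 0: [5, 1]
Peg 1: []
Peg 2: [6, 2]
Peg 3: [4, 3]

After move 5 (0->2):
Peg 0: [5]
Peg 1: []
Peg 2: [6, 2, 1]
Peg 3: [4, 3]

After move 6 (3->1):
Peg 0: [5]
Peg 1: [3]
Peg 2: [6, 2, 1]
Peg 3: [4]

After move 7 (2->3):
Peg 0: [5]
Peg 1: [3]
Peg 2: [6, 2]
Peg 3: [4, 1]

Answer: Peg 0: [5]
Peg 1: [3]
Peg 2: [6, 2]
Peg 3: [4, 1]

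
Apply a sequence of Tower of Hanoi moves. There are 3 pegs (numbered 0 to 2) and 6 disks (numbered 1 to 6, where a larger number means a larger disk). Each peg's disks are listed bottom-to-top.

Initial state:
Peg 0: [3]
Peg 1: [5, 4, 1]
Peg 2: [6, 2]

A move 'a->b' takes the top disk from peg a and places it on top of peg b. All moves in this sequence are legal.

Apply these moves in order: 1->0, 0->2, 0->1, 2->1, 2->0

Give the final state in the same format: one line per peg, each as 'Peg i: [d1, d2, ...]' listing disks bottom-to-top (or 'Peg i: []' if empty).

After move 1 (1->0):
Peg 0: [3, 1]
Peg 1: [5, 4]
Peg 2: [6, 2]

After move 2 (0->2):
Peg 0: [3]
Peg 1: [5, 4]
Peg 2: [6, 2, 1]

After move 3 (0->1):
Peg 0: []
Peg 1: [5, 4, 3]
Peg 2: [6, 2, 1]

After move 4 (2->1):
Peg 0: []
Peg 1: [5, 4, 3, 1]
Peg 2: [6, 2]

After move 5 (2->0):
Peg 0: [2]
Peg 1: [5, 4, 3, 1]
Peg 2: [6]

Answer: Peg 0: [2]
Peg 1: [5, 4, 3, 1]
Peg 2: [6]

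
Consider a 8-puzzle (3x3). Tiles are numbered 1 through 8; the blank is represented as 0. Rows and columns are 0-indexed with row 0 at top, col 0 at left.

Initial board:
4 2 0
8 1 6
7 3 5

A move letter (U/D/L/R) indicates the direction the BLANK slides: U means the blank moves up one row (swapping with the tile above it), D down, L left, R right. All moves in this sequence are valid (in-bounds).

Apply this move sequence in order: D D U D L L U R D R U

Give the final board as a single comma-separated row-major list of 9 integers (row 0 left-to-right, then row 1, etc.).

After move 1 (D):
4 2 6
8 1 0
7 3 5

After move 2 (D):
4 2 6
8 1 5
7 3 0

After move 3 (U):
4 2 6
8 1 0
7 3 5

After move 4 (D):
4 2 6
8 1 5
7 3 0

After move 5 (L):
4 2 6
8 1 5
7 0 3

After move 6 (L):
4 2 6
8 1 5
0 7 3

After move 7 (U):
4 2 6
0 1 5
8 7 3

After move 8 (R):
4 2 6
1 0 5
8 7 3

After move 9 (D):
4 2 6
1 7 5
8 0 3

After move 10 (R):
4 2 6
1 7 5
8 3 0

After move 11 (U):
4 2 6
1 7 0
8 3 5

Answer: 4, 2, 6, 1, 7, 0, 8, 3, 5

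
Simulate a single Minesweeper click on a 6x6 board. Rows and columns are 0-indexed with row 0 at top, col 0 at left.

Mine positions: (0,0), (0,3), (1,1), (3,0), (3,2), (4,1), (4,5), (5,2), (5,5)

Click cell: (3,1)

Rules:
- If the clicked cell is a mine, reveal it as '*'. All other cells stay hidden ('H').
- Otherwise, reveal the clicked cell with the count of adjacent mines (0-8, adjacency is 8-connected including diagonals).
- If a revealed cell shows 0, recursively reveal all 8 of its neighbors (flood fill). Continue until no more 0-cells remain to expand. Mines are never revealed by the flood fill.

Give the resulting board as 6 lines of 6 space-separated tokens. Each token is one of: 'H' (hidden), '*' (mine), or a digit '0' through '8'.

H H H H H H
H H H H H H
H H H H H H
H 3 H H H H
H H H H H H
H H H H H H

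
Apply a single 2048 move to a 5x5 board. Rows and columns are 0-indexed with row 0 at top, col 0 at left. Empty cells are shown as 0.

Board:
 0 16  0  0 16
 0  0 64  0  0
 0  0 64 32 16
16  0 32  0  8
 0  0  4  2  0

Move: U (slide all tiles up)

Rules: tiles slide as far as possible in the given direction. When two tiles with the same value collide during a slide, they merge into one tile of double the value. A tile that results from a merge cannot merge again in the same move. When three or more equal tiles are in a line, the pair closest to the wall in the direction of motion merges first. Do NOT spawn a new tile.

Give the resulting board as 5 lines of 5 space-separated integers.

Slide up:
col 0: [0, 0, 0, 16, 0] -> [16, 0, 0, 0, 0]
col 1: [16, 0, 0, 0, 0] -> [16, 0, 0, 0, 0]
col 2: [0, 64, 64, 32, 4] -> [128, 32, 4, 0, 0]
col 3: [0, 0, 32, 0, 2] -> [32, 2, 0, 0, 0]
col 4: [16, 0, 16, 8, 0] -> [32, 8, 0, 0, 0]

Answer:  16  16 128  32  32
  0   0  32   2   8
  0   0   4   0   0
  0   0   0   0   0
  0   0   0   0   0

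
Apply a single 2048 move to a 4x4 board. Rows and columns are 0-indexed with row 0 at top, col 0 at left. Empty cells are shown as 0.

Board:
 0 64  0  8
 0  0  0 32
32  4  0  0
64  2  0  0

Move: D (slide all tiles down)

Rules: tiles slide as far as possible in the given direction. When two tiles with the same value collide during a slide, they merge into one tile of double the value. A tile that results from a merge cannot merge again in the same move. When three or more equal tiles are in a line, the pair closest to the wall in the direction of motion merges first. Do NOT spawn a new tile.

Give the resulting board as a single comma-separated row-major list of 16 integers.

Slide down:
col 0: [0, 0, 32, 64] -> [0, 0, 32, 64]
col 1: [64, 0, 4, 2] -> [0, 64, 4, 2]
col 2: [0, 0, 0, 0] -> [0, 0, 0, 0]
col 3: [8, 32, 0, 0] -> [0, 0, 8, 32]

Answer: 0, 0, 0, 0, 0, 64, 0, 0, 32, 4, 0, 8, 64, 2, 0, 32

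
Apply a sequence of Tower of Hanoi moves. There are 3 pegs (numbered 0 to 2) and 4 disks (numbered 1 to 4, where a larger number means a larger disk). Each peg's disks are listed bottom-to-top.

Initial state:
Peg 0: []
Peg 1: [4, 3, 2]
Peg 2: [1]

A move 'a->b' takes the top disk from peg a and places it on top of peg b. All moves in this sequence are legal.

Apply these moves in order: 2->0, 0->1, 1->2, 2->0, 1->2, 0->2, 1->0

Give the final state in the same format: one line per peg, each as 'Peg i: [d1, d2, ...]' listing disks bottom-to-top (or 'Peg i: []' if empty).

Answer: Peg 0: [3]
Peg 1: [4]
Peg 2: [2, 1]

Derivation:
After move 1 (2->0):
Peg 0: [1]
Peg 1: [4, 3, 2]
Peg 2: []

After move 2 (0->1):
Peg 0: []
Peg 1: [4, 3, 2, 1]
Peg 2: []

After move 3 (1->2):
Peg 0: []
Peg 1: [4, 3, 2]
Peg 2: [1]

After move 4 (2->0):
Peg 0: [1]
Peg 1: [4, 3, 2]
Peg 2: []

After move 5 (1->2):
Peg 0: [1]
Peg 1: [4, 3]
Peg 2: [2]

After move 6 (0->2):
Peg 0: []
Peg 1: [4, 3]
Peg 2: [2, 1]

After move 7 (1->0):
Peg 0: [3]
Peg 1: [4]
Peg 2: [2, 1]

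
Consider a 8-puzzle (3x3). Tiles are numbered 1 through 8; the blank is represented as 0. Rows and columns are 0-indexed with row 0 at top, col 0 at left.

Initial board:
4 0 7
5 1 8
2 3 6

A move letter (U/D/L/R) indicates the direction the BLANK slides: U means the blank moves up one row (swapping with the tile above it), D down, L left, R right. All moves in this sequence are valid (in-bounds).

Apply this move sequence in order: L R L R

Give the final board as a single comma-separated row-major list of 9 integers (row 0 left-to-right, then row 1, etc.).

After move 1 (L):
0 4 7
5 1 8
2 3 6

After move 2 (R):
4 0 7
5 1 8
2 3 6

After move 3 (L):
0 4 7
5 1 8
2 3 6

After move 4 (R):
4 0 7
5 1 8
2 3 6

Answer: 4, 0, 7, 5, 1, 8, 2, 3, 6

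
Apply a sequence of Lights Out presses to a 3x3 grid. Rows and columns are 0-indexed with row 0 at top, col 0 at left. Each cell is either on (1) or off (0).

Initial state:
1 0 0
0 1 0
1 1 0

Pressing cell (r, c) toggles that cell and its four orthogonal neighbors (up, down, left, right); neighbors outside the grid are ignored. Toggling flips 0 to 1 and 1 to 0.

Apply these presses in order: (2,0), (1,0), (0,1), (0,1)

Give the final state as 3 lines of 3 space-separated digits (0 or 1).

Answer: 0 0 0
0 0 0
1 0 0

Derivation:
After press 1 at (2,0):
1 0 0
1 1 0
0 0 0

After press 2 at (1,0):
0 0 0
0 0 0
1 0 0

After press 3 at (0,1):
1 1 1
0 1 0
1 0 0

After press 4 at (0,1):
0 0 0
0 0 0
1 0 0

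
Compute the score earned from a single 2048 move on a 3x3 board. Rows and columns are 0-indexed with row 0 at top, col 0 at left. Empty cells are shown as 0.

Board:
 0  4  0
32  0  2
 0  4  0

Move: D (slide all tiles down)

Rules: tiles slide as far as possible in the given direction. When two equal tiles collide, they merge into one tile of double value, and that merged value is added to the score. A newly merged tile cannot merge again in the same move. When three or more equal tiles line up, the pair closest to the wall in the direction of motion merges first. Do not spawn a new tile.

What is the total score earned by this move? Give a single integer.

Slide down:
col 0: [0, 32, 0] -> [0, 0, 32]  score +0 (running 0)
col 1: [4, 0, 4] -> [0, 0, 8]  score +8 (running 8)
col 2: [0, 2, 0] -> [0, 0, 2]  score +0 (running 8)
Board after move:
 0  0  0
 0  0  0
32  8  2

Answer: 8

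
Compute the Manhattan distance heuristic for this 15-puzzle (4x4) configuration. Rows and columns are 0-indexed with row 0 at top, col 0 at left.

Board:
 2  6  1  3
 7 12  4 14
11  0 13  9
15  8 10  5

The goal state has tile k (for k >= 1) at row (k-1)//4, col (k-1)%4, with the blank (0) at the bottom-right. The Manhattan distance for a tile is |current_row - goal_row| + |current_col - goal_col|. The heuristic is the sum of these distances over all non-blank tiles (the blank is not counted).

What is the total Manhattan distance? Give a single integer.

Answer: 37

Derivation:
Tile 2: at (0,0), goal (0,1), distance |0-0|+|0-1| = 1
Tile 6: at (0,1), goal (1,1), distance |0-1|+|1-1| = 1
Tile 1: at (0,2), goal (0,0), distance |0-0|+|2-0| = 2
Tile 3: at (0,3), goal (0,2), distance |0-0|+|3-2| = 1
Tile 7: at (1,0), goal (1,2), distance |1-1|+|0-2| = 2
Tile 12: at (1,1), goal (2,3), distance |1-2|+|1-3| = 3
Tile 4: at (1,2), goal (0,3), distance |1-0|+|2-3| = 2
Tile 14: at (1,3), goal (3,1), distance |1-3|+|3-1| = 4
Tile 11: at (2,0), goal (2,2), distance |2-2|+|0-2| = 2
Tile 13: at (2,2), goal (3,0), distance |2-3|+|2-0| = 3
Tile 9: at (2,3), goal (2,0), distance |2-2|+|3-0| = 3
Tile 15: at (3,0), goal (3,2), distance |3-3|+|0-2| = 2
Tile 8: at (3,1), goal (1,3), distance |3-1|+|1-3| = 4
Tile 10: at (3,2), goal (2,1), distance |3-2|+|2-1| = 2
Tile 5: at (3,3), goal (1,0), distance |3-1|+|3-0| = 5
Sum: 1 + 1 + 2 + 1 + 2 + 3 + 2 + 4 + 2 + 3 + 3 + 2 + 4 + 2 + 5 = 37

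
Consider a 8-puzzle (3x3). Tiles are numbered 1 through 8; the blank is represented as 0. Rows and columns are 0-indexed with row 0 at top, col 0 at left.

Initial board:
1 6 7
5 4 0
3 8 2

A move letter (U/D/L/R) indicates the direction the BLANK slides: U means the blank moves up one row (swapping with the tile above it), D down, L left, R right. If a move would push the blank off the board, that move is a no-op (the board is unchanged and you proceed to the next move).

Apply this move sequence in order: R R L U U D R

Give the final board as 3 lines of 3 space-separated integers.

After move 1 (R):
1 6 7
5 4 0
3 8 2

After move 2 (R):
1 6 7
5 4 0
3 8 2

After move 3 (L):
1 6 7
5 0 4
3 8 2

After move 4 (U):
1 0 7
5 6 4
3 8 2

After move 5 (U):
1 0 7
5 6 4
3 8 2

After move 6 (D):
1 6 7
5 0 4
3 8 2

After move 7 (R):
1 6 7
5 4 0
3 8 2

Answer: 1 6 7
5 4 0
3 8 2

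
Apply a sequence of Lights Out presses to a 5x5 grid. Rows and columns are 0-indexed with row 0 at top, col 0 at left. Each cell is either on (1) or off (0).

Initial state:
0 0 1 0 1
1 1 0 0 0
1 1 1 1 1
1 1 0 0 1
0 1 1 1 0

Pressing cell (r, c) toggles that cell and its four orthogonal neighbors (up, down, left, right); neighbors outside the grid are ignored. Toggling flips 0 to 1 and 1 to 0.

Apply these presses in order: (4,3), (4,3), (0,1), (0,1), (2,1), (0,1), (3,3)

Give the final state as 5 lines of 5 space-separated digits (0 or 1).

Answer: 1 1 0 0 1
1 1 0 0 0
0 0 0 0 1
1 0 1 1 0
0 1 1 0 0

Derivation:
After press 1 at (4,3):
0 0 1 0 1
1 1 0 0 0
1 1 1 1 1
1 1 0 1 1
0 1 0 0 1

After press 2 at (4,3):
0 0 1 0 1
1 1 0 0 0
1 1 1 1 1
1 1 0 0 1
0 1 1 1 0

After press 3 at (0,1):
1 1 0 0 1
1 0 0 0 0
1 1 1 1 1
1 1 0 0 1
0 1 1 1 0

After press 4 at (0,1):
0 0 1 0 1
1 1 0 0 0
1 1 1 1 1
1 1 0 0 1
0 1 1 1 0

After press 5 at (2,1):
0 0 1 0 1
1 0 0 0 0
0 0 0 1 1
1 0 0 0 1
0 1 1 1 0

After press 6 at (0,1):
1 1 0 0 1
1 1 0 0 0
0 0 0 1 1
1 0 0 0 1
0 1 1 1 0

After press 7 at (3,3):
1 1 0 0 1
1 1 0 0 0
0 0 0 0 1
1 0 1 1 0
0 1 1 0 0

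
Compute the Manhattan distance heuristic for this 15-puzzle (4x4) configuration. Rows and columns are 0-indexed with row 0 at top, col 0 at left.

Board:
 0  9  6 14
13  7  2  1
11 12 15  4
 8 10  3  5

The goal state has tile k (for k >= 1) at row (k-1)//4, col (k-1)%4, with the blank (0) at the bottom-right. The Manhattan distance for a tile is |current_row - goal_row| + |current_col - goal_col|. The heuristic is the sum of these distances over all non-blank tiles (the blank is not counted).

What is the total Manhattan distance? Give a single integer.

Answer: 40

Derivation:
Tile 9: (0,1)->(2,0) = 3
Tile 6: (0,2)->(1,1) = 2
Tile 14: (0,3)->(3,1) = 5
Tile 13: (1,0)->(3,0) = 2
Tile 7: (1,1)->(1,2) = 1
Tile 2: (1,2)->(0,1) = 2
Tile 1: (1,3)->(0,0) = 4
Tile 11: (2,0)->(2,2) = 2
Tile 12: (2,1)->(2,3) = 2
Tile 15: (2,2)->(3,2) = 1
Tile 4: (2,3)->(0,3) = 2
Tile 8: (3,0)->(1,3) = 5
Tile 10: (3,1)->(2,1) = 1
Tile 3: (3,2)->(0,2) = 3
Tile 5: (3,3)->(1,0) = 5
Sum: 3 + 2 + 5 + 2 + 1 + 2 + 4 + 2 + 2 + 1 + 2 + 5 + 1 + 3 + 5 = 40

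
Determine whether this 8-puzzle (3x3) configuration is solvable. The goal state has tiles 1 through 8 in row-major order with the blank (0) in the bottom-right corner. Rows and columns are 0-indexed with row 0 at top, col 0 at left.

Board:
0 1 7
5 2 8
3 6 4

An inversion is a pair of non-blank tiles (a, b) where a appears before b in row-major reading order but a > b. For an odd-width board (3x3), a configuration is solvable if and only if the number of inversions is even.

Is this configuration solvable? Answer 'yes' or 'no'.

Inversions (pairs i<j in row-major order where tile[i] > tile[j] > 0): 12
12 is even, so the puzzle is solvable.

Answer: yes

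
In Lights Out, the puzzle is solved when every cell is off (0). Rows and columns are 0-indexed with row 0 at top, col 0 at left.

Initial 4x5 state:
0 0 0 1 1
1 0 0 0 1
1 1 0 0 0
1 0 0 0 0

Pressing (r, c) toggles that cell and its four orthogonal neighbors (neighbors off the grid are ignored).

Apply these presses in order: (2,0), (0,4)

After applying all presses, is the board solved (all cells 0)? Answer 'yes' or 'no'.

After press 1 at (2,0):
0 0 0 1 1
0 0 0 0 1
0 0 0 0 0
0 0 0 0 0

After press 2 at (0,4):
0 0 0 0 0
0 0 0 0 0
0 0 0 0 0
0 0 0 0 0

Lights still on: 0

Answer: yes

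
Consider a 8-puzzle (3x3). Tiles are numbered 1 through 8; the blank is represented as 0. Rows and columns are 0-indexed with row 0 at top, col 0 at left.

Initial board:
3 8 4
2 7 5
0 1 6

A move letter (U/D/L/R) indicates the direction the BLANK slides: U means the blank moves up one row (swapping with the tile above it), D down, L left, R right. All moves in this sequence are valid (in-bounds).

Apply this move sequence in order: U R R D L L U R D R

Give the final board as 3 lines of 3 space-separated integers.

Answer: 3 8 4
5 2 6
7 1 0

Derivation:
After move 1 (U):
3 8 4
0 7 5
2 1 6

After move 2 (R):
3 8 4
7 0 5
2 1 6

After move 3 (R):
3 8 4
7 5 0
2 1 6

After move 4 (D):
3 8 4
7 5 6
2 1 0

After move 5 (L):
3 8 4
7 5 6
2 0 1

After move 6 (L):
3 8 4
7 5 6
0 2 1

After move 7 (U):
3 8 4
0 5 6
7 2 1

After move 8 (R):
3 8 4
5 0 6
7 2 1

After move 9 (D):
3 8 4
5 2 6
7 0 1

After move 10 (R):
3 8 4
5 2 6
7 1 0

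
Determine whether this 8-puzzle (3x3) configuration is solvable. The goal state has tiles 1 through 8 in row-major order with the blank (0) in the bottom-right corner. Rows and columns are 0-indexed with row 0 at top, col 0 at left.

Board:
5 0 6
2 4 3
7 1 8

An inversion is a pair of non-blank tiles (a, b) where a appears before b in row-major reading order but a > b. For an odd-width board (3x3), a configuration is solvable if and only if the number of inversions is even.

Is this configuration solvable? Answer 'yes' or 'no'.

Answer: no

Derivation:
Inversions (pairs i<j in row-major order where tile[i] > tile[j] > 0): 13
13 is odd, so the puzzle is not solvable.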